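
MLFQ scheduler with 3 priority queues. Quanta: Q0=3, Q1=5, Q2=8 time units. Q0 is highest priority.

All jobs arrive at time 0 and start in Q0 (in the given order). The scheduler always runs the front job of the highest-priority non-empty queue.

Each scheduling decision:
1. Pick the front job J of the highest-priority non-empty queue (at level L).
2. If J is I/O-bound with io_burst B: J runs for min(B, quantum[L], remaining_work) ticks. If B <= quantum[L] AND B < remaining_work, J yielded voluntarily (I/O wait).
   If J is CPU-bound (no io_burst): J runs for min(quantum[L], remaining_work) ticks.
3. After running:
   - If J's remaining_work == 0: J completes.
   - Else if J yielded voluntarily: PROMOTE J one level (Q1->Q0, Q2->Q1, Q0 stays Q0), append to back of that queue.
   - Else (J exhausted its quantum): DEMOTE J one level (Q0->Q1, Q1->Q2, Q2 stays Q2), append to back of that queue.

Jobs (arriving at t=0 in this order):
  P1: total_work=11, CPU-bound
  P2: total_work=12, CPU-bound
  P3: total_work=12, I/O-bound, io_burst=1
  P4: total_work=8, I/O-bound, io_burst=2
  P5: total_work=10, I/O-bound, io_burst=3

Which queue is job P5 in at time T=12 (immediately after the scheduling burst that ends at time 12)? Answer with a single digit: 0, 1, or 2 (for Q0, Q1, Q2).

Answer: 0

Derivation:
t=0-3: P1@Q0 runs 3, rem=8, quantum used, demote→Q1. Q0=[P2,P3,P4,P5] Q1=[P1] Q2=[]
t=3-6: P2@Q0 runs 3, rem=9, quantum used, demote→Q1. Q0=[P3,P4,P5] Q1=[P1,P2] Q2=[]
t=6-7: P3@Q0 runs 1, rem=11, I/O yield, promote→Q0. Q0=[P4,P5,P3] Q1=[P1,P2] Q2=[]
t=7-9: P4@Q0 runs 2, rem=6, I/O yield, promote→Q0. Q0=[P5,P3,P4] Q1=[P1,P2] Q2=[]
t=9-12: P5@Q0 runs 3, rem=7, I/O yield, promote→Q0. Q0=[P3,P4,P5] Q1=[P1,P2] Q2=[]
t=12-13: P3@Q0 runs 1, rem=10, I/O yield, promote→Q0. Q0=[P4,P5,P3] Q1=[P1,P2] Q2=[]
t=13-15: P4@Q0 runs 2, rem=4, I/O yield, promote→Q0. Q0=[P5,P3,P4] Q1=[P1,P2] Q2=[]
t=15-18: P5@Q0 runs 3, rem=4, I/O yield, promote→Q0. Q0=[P3,P4,P5] Q1=[P1,P2] Q2=[]
t=18-19: P3@Q0 runs 1, rem=9, I/O yield, promote→Q0. Q0=[P4,P5,P3] Q1=[P1,P2] Q2=[]
t=19-21: P4@Q0 runs 2, rem=2, I/O yield, promote→Q0. Q0=[P5,P3,P4] Q1=[P1,P2] Q2=[]
t=21-24: P5@Q0 runs 3, rem=1, I/O yield, promote→Q0. Q0=[P3,P4,P5] Q1=[P1,P2] Q2=[]
t=24-25: P3@Q0 runs 1, rem=8, I/O yield, promote→Q0. Q0=[P4,P5,P3] Q1=[P1,P2] Q2=[]
t=25-27: P4@Q0 runs 2, rem=0, completes. Q0=[P5,P3] Q1=[P1,P2] Q2=[]
t=27-28: P5@Q0 runs 1, rem=0, completes. Q0=[P3] Q1=[P1,P2] Q2=[]
t=28-29: P3@Q0 runs 1, rem=7, I/O yield, promote→Q0. Q0=[P3] Q1=[P1,P2] Q2=[]
t=29-30: P3@Q0 runs 1, rem=6, I/O yield, promote→Q0. Q0=[P3] Q1=[P1,P2] Q2=[]
t=30-31: P3@Q0 runs 1, rem=5, I/O yield, promote→Q0. Q0=[P3] Q1=[P1,P2] Q2=[]
t=31-32: P3@Q0 runs 1, rem=4, I/O yield, promote→Q0. Q0=[P3] Q1=[P1,P2] Q2=[]
t=32-33: P3@Q0 runs 1, rem=3, I/O yield, promote→Q0. Q0=[P3] Q1=[P1,P2] Q2=[]
t=33-34: P3@Q0 runs 1, rem=2, I/O yield, promote→Q0. Q0=[P3] Q1=[P1,P2] Q2=[]
t=34-35: P3@Q0 runs 1, rem=1, I/O yield, promote→Q0. Q0=[P3] Q1=[P1,P2] Q2=[]
t=35-36: P3@Q0 runs 1, rem=0, completes. Q0=[] Q1=[P1,P2] Q2=[]
t=36-41: P1@Q1 runs 5, rem=3, quantum used, demote→Q2. Q0=[] Q1=[P2] Q2=[P1]
t=41-46: P2@Q1 runs 5, rem=4, quantum used, demote→Q2. Q0=[] Q1=[] Q2=[P1,P2]
t=46-49: P1@Q2 runs 3, rem=0, completes. Q0=[] Q1=[] Q2=[P2]
t=49-53: P2@Q2 runs 4, rem=0, completes. Q0=[] Q1=[] Q2=[]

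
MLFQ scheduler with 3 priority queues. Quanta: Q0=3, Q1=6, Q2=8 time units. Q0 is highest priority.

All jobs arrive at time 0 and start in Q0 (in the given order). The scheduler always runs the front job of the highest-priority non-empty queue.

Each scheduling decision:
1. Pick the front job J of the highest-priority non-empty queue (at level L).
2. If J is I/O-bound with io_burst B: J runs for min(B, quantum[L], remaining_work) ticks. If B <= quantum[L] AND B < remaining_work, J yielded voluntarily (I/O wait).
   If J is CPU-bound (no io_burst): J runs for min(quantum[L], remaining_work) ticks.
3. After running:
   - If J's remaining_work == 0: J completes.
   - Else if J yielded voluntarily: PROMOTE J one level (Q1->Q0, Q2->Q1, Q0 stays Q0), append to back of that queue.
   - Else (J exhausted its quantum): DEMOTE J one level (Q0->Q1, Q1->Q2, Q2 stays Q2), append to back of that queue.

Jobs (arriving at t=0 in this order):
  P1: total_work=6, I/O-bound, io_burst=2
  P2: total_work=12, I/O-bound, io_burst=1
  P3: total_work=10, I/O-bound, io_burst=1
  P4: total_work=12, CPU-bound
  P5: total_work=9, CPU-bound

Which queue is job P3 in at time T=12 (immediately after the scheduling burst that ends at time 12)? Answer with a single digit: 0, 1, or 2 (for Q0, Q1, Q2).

Answer: 0

Derivation:
t=0-2: P1@Q0 runs 2, rem=4, I/O yield, promote→Q0. Q0=[P2,P3,P4,P5,P1] Q1=[] Q2=[]
t=2-3: P2@Q0 runs 1, rem=11, I/O yield, promote→Q0. Q0=[P3,P4,P5,P1,P2] Q1=[] Q2=[]
t=3-4: P3@Q0 runs 1, rem=9, I/O yield, promote→Q0. Q0=[P4,P5,P1,P2,P3] Q1=[] Q2=[]
t=4-7: P4@Q0 runs 3, rem=9, quantum used, demote→Q1. Q0=[P5,P1,P2,P3] Q1=[P4] Q2=[]
t=7-10: P5@Q0 runs 3, rem=6, quantum used, demote→Q1. Q0=[P1,P2,P3] Q1=[P4,P5] Q2=[]
t=10-12: P1@Q0 runs 2, rem=2, I/O yield, promote→Q0. Q0=[P2,P3,P1] Q1=[P4,P5] Q2=[]
t=12-13: P2@Q0 runs 1, rem=10, I/O yield, promote→Q0. Q0=[P3,P1,P2] Q1=[P4,P5] Q2=[]
t=13-14: P3@Q0 runs 1, rem=8, I/O yield, promote→Q0. Q0=[P1,P2,P3] Q1=[P4,P5] Q2=[]
t=14-16: P1@Q0 runs 2, rem=0, completes. Q0=[P2,P3] Q1=[P4,P5] Q2=[]
t=16-17: P2@Q0 runs 1, rem=9, I/O yield, promote→Q0. Q0=[P3,P2] Q1=[P4,P5] Q2=[]
t=17-18: P3@Q0 runs 1, rem=7, I/O yield, promote→Q0. Q0=[P2,P3] Q1=[P4,P5] Q2=[]
t=18-19: P2@Q0 runs 1, rem=8, I/O yield, promote→Q0. Q0=[P3,P2] Q1=[P4,P5] Q2=[]
t=19-20: P3@Q0 runs 1, rem=6, I/O yield, promote→Q0. Q0=[P2,P3] Q1=[P4,P5] Q2=[]
t=20-21: P2@Q0 runs 1, rem=7, I/O yield, promote→Q0. Q0=[P3,P2] Q1=[P4,P5] Q2=[]
t=21-22: P3@Q0 runs 1, rem=5, I/O yield, promote→Q0. Q0=[P2,P3] Q1=[P4,P5] Q2=[]
t=22-23: P2@Q0 runs 1, rem=6, I/O yield, promote→Q0. Q0=[P3,P2] Q1=[P4,P5] Q2=[]
t=23-24: P3@Q0 runs 1, rem=4, I/O yield, promote→Q0. Q0=[P2,P3] Q1=[P4,P5] Q2=[]
t=24-25: P2@Q0 runs 1, rem=5, I/O yield, promote→Q0. Q0=[P3,P2] Q1=[P4,P5] Q2=[]
t=25-26: P3@Q0 runs 1, rem=3, I/O yield, promote→Q0. Q0=[P2,P3] Q1=[P4,P5] Q2=[]
t=26-27: P2@Q0 runs 1, rem=4, I/O yield, promote→Q0. Q0=[P3,P2] Q1=[P4,P5] Q2=[]
t=27-28: P3@Q0 runs 1, rem=2, I/O yield, promote→Q0. Q0=[P2,P3] Q1=[P4,P5] Q2=[]
t=28-29: P2@Q0 runs 1, rem=3, I/O yield, promote→Q0. Q0=[P3,P2] Q1=[P4,P5] Q2=[]
t=29-30: P3@Q0 runs 1, rem=1, I/O yield, promote→Q0. Q0=[P2,P3] Q1=[P4,P5] Q2=[]
t=30-31: P2@Q0 runs 1, rem=2, I/O yield, promote→Q0. Q0=[P3,P2] Q1=[P4,P5] Q2=[]
t=31-32: P3@Q0 runs 1, rem=0, completes. Q0=[P2] Q1=[P4,P5] Q2=[]
t=32-33: P2@Q0 runs 1, rem=1, I/O yield, promote→Q0. Q0=[P2] Q1=[P4,P5] Q2=[]
t=33-34: P2@Q0 runs 1, rem=0, completes. Q0=[] Q1=[P4,P5] Q2=[]
t=34-40: P4@Q1 runs 6, rem=3, quantum used, demote→Q2. Q0=[] Q1=[P5] Q2=[P4]
t=40-46: P5@Q1 runs 6, rem=0, completes. Q0=[] Q1=[] Q2=[P4]
t=46-49: P4@Q2 runs 3, rem=0, completes. Q0=[] Q1=[] Q2=[]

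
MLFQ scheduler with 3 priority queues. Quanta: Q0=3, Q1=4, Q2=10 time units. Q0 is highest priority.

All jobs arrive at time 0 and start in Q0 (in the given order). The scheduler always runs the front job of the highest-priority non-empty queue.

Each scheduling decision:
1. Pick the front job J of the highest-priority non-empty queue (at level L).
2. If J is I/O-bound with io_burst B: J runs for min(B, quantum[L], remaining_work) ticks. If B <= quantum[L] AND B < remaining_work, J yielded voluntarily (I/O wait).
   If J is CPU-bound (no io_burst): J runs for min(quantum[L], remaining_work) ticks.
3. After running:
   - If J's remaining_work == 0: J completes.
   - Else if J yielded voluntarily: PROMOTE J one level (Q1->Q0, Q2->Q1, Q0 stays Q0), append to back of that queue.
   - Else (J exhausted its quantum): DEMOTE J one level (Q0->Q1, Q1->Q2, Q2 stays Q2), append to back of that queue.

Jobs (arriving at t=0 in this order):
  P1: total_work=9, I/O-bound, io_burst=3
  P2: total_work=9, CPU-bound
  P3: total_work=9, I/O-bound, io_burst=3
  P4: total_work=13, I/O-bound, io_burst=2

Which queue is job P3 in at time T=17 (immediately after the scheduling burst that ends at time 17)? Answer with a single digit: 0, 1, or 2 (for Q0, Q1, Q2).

Answer: 0

Derivation:
t=0-3: P1@Q0 runs 3, rem=6, I/O yield, promote→Q0. Q0=[P2,P3,P4,P1] Q1=[] Q2=[]
t=3-6: P2@Q0 runs 3, rem=6, quantum used, demote→Q1. Q0=[P3,P4,P1] Q1=[P2] Q2=[]
t=6-9: P3@Q0 runs 3, rem=6, I/O yield, promote→Q0. Q0=[P4,P1,P3] Q1=[P2] Q2=[]
t=9-11: P4@Q0 runs 2, rem=11, I/O yield, promote→Q0. Q0=[P1,P3,P4] Q1=[P2] Q2=[]
t=11-14: P1@Q0 runs 3, rem=3, I/O yield, promote→Q0. Q0=[P3,P4,P1] Q1=[P2] Q2=[]
t=14-17: P3@Q0 runs 3, rem=3, I/O yield, promote→Q0. Q0=[P4,P1,P3] Q1=[P2] Q2=[]
t=17-19: P4@Q0 runs 2, rem=9, I/O yield, promote→Q0. Q0=[P1,P3,P4] Q1=[P2] Q2=[]
t=19-22: P1@Q0 runs 3, rem=0, completes. Q0=[P3,P4] Q1=[P2] Q2=[]
t=22-25: P3@Q0 runs 3, rem=0, completes. Q0=[P4] Q1=[P2] Q2=[]
t=25-27: P4@Q0 runs 2, rem=7, I/O yield, promote→Q0. Q0=[P4] Q1=[P2] Q2=[]
t=27-29: P4@Q0 runs 2, rem=5, I/O yield, promote→Q0. Q0=[P4] Q1=[P2] Q2=[]
t=29-31: P4@Q0 runs 2, rem=3, I/O yield, promote→Q0. Q0=[P4] Q1=[P2] Q2=[]
t=31-33: P4@Q0 runs 2, rem=1, I/O yield, promote→Q0. Q0=[P4] Q1=[P2] Q2=[]
t=33-34: P4@Q0 runs 1, rem=0, completes. Q0=[] Q1=[P2] Q2=[]
t=34-38: P2@Q1 runs 4, rem=2, quantum used, demote→Q2. Q0=[] Q1=[] Q2=[P2]
t=38-40: P2@Q2 runs 2, rem=0, completes. Q0=[] Q1=[] Q2=[]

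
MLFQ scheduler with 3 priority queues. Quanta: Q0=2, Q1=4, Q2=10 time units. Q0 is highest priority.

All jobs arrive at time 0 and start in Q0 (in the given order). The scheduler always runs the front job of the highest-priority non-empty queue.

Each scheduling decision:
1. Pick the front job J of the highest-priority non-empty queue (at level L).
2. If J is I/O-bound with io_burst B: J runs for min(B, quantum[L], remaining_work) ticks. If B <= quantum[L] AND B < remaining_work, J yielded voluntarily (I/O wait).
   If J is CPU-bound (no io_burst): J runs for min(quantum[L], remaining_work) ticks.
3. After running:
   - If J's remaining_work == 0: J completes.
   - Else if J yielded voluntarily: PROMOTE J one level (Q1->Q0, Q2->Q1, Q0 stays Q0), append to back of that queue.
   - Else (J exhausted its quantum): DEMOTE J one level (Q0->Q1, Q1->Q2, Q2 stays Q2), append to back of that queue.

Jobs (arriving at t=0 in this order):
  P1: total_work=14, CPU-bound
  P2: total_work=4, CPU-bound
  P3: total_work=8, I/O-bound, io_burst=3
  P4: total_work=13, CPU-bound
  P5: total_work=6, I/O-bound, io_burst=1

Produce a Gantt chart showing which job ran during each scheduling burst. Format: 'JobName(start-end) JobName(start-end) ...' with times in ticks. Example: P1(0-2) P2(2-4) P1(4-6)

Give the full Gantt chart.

Answer: P1(0-2) P2(2-4) P3(4-6) P4(6-8) P5(8-9) P5(9-10) P5(10-11) P5(11-12) P5(12-13) P5(13-14) P1(14-18) P2(18-20) P3(20-23) P3(23-25) P4(25-29) P3(29-30) P1(30-38) P4(38-45)

Derivation:
t=0-2: P1@Q0 runs 2, rem=12, quantum used, demote→Q1. Q0=[P2,P3,P4,P5] Q1=[P1] Q2=[]
t=2-4: P2@Q0 runs 2, rem=2, quantum used, demote→Q1. Q0=[P3,P4,P5] Q1=[P1,P2] Q2=[]
t=4-6: P3@Q0 runs 2, rem=6, quantum used, demote→Q1. Q0=[P4,P5] Q1=[P1,P2,P3] Q2=[]
t=6-8: P4@Q0 runs 2, rem=11, quantum used, demote→Q1. Q0=[P5] Q1=[P1,P2,P3,P4] Q2=[]
t=8-9: P5@Q0 runs 1, rem=5, I/O yield, promote→Q0. Q0=[P5] Q1=[P1,P2,P3,P4] Q2=[]
t=9-10: P5@Q0 runs 1, rem=4, I/O yield, promote→Q0. Q0=[P5] Q1=[P1,P2,P3,P4] Q2=[]
t=10-11: P5@Q0 runs 1, rem=3, I/O yield, promote→Q0. Q0=[P5] Q1=[P1,P2,P3,P4] Q2=[]
t=11-12: P5@Q0 runs 1, rem=2, I/O yield, promote→Q0. Q0=[P5] Q1=[P1,P2,P3,P4] Q2=[]
t=12-13: P5@Q0 runs 1, rem=1, I/O yield, promote→Q0. Q0=[P5] Q1=[P1,P2,P3,P4] Q2=[]
t=13-14: P5@Q0 runs 1, rem=0, completes. Q0=[] Q1=[P1,P2,P3,P4] Q2=[]
t=14-18: P1@Q1 runs 4, rem=8, quantum used, demote→Q2. Q0=[] Q1=[P2,P3,P4] Q2=[P1]
t=18-20: P2@Q1 runs 2, rem=0, completes. Q0=[] Q1=[P3,P4] Q2=[P1]
t=20-23: P3@Q1 runs 3, rem=3, I/O yield, promote→Q0. Q0=[P3] Q1=[P4] Q2=[P1]
t=23-25: P3@Q0 runs 2, rem=1, quantum used, demote→Q1. Q0=[] Q1=[P4,P3] Q2=[P1]
t=25-29: P4@Q1 runs 4, rem=7, quantum used, demote→Q2. Q0=[] Q1=[P3] Q2=[P1,P4]
t=29-30: P3@Q1 runs 1, rem=0, completes. Q0=[] Q1=[] Q2=[P1,P4]
t=30-38: P1@Q2 runs 8, rem=0, completes. Q0=[] Q1=[] Q2=[P4]
t=38-45: P4@Q2 runs 7, rem=0, completes. Q0=[] Q1=[] Q2=[]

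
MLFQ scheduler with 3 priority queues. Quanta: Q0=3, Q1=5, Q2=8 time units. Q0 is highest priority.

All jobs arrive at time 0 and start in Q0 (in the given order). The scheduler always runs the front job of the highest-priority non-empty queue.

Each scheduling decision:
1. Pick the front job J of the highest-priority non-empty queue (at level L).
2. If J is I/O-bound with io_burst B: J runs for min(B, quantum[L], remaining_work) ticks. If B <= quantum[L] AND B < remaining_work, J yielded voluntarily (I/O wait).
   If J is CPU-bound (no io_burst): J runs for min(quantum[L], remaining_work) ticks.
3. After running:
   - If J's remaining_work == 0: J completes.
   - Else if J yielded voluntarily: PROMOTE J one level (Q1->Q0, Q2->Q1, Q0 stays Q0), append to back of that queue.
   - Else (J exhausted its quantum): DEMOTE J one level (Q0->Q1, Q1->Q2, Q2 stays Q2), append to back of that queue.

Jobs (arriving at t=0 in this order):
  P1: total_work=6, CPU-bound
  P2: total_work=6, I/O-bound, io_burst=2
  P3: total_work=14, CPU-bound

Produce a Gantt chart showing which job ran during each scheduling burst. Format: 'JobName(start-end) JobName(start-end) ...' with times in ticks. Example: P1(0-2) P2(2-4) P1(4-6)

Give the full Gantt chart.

t=0-3: P1@Q0 runs 3, rem=3, quantum used, demote→Q1. Q0=[P2,P3] Q1=[P1] Q2=[]
t=3-5: P2@Q0 runs 2, rem=4, I/O yield, promote→Q0. Q0=[P3,P2] Q1=[P1] Q2=[]
t=5-8: P3@Q0 runs 3, rem=11, quantum used, demote→Q1. Q0=[P2] Q1=[P1,P3] Q2=[]
t=8-10: P2@Q0 runs 2, rem=2, I/O yield, promote→Q0. Q0=[P2] Q1=[P1,P3] Q2=[]
t=10-12: P2@Q0 runs 2, rem=0, completes. Q0=[] Q1=[P1,P3] Q2=[]
t=12-15: P1@Q1 runs 3, rem=0, completes. Q0=[] Q1=[P3] Q2=[]
t=15-20: P3@Q1 runs 5, rem=6, quantum used, demote→Q2. Q0=[] Q1=[] Q2=[P3]
t=20-26: P3@Q2 runs 6, rem=0, completes. Q0=[] Q1=[] Q2=[]

Answer: P1(0-3) P2(3-5) P3(5-8) P2(8-10) P2(10-12) P1(12-15) P3(15-20) P3(20-26)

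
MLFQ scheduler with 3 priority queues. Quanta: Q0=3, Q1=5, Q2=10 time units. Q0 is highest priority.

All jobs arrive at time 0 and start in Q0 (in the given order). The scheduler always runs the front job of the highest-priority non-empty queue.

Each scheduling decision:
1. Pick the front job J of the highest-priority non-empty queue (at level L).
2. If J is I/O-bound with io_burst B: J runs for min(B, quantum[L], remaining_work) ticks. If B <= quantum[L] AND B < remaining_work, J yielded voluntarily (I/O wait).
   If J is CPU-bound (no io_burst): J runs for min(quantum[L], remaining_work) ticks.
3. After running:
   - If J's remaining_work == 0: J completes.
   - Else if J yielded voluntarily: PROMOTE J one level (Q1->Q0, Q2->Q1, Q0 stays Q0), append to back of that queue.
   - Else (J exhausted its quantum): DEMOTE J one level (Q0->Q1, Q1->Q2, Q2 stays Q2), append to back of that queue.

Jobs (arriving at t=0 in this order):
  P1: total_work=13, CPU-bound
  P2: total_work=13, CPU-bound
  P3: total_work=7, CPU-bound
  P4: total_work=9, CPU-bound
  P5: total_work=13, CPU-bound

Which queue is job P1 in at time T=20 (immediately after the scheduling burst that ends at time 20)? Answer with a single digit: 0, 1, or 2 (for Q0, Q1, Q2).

t=0-3: P1@Q0 runs 3, rem=10, quantum used, demote→Q1. Q0=[P2,P3,P4,P5] Q1=[P1] Q2=[]
t=3-6: P2@Q0 runs 3, rem=10, quantum used, demote→Q1. Q0=[P3,P4,P5] Q1=[P1,P2] Q2=[]
t=6-9: P3@Q0 runs 3, rem=4, quantum used, demote→Q1. Q0=[P4,P5] Q1=[P1,P2,P3] Q2=[]
t=9-12: P4@Q0 runs 3, rem=6, quantum used, demote→Q1. Q0=[P5] Q1=[P1,P2,P3,P4] Q2=[]
t=12-15: P5@Q0 runs 3, rem=10, quantum used, demote→Q1. Q0=[] Q1=[P1,P2,P3,P4,P5] Q2=[]
t=15-20: P1@Q1 runs 5, rem=5, quantum used, demote→Q2. Q0=[] Q1=[P2,P3,P4,P5] Q2=[P1]
t=20-25: P2@Q1 runs 5, rem=5, quantum used, demote→Q2. Q0=[] Q1=[P3,P4,P5] Q2=[P1,P2]
t=25-29: P3@Q1 runs 4, rem=0, completes. Q0=[] Q1=[P4,P5] Q2=[P1,P2]
t=29-34: P4@Q1 runs 5, rem=1, quantum used, demote→Q2. Q0=[] Q1=[P5] Q2=[P1,P2,P4]
t=34-39: P5@Q1 runs 5, rem=5, quantum used, demote→Q2. Q0=[] Q1=[] Q2=[P1,P2,P4,P5]
t=39-44: P1@Q2 runs 5, rem=0, completes. Q0=[] Q1=[] Q2=[P2,P4,P5]
t=44-49: P2@Q2 runs 5, rem=0, completes. Q0=[] Q1=[] Q2=[P4,P5]
t=49-50: P4@Q2 runs 1, rem=0, completes. Q0=[] Q1=[] Q2=[P5]
t=50-55: P5@Q2 runs 5, rem=0, completes. Q0=[] Q1=[] Q2=[]

Answer: 2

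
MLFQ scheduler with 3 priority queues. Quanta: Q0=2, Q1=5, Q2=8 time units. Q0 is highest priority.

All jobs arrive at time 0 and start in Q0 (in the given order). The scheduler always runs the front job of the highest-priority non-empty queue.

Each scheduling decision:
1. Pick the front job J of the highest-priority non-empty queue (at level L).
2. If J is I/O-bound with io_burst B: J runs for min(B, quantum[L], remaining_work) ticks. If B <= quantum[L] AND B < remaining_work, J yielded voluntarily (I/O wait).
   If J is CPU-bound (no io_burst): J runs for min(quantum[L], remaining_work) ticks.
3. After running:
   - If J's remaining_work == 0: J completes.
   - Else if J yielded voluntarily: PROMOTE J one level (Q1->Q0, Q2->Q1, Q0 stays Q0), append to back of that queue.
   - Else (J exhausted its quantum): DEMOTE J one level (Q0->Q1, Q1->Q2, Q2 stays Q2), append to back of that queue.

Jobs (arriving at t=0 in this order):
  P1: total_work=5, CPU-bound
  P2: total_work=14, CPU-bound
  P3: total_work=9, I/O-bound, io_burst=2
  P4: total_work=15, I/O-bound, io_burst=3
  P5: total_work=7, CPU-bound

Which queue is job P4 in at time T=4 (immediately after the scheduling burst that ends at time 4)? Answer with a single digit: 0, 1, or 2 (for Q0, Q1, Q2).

Answer: 0

Derivation:
t=0-2: P1@Q0 runs 2, rem=3, quantum used, demote→Q1. Q0=[P2,P3,P4,P5] Q1=[P1] Q2=[]
t=2-4: P2@Q0 runs 2, rem=12, quantum used, demote→Q1. Q0=[P3,P4,P5] Q1=[P1,P2] Q2=[]
t=4-6: P3@Q0 runs 2, rem=7, I/O yield, promote→Q0. Q0=[P4,P5,P3] Q1=[P1,P2] Q2=[]
t=6-8: P4@Q0 runs 2, rem=13, quantum used, demote→Q1. Q0=[P5,P3] Q1=[P1,P2,P4] Q2=[]
t=8-10: P5@Q0 runs 2, rem=5, quantum used, demote→Q1. Q0=[P3] Q1=[P1,P2,P4,P5] Q2=[]
t=10-12: P3@Q0 runs 2, rem=5, I/O yield, promote→Q0. Q0=[P3] Q1=[P1,P2,P4,P5] Q2=[]
t=12-14: P3@Q0 runs 2, rem=3, I/O yield, promote→Q0. Q0=[P3] Q1=[P1,P2,P4,P5] Q2=[]
t=14-16: P3@Q0 runs 2, rem=1, I/O yield, promote→Q0. Q0=[P3] Q1=[P1,P2,P4,P5] Q2=[]
t=16-17: P3@Q0 runs 1, rem=0, completes. Q0=[] Q1=[P1,P2,P4,P5] Q2=[]
t=17-20: P1@Q1 runs 3, rem=0, completes. Q0=[] Q1=[P2,P4,P5] Q2=[]
t=20-25: P2@Q1 runs 5, rem=7, quantum used, demote→Q2. Q0=[] Q1=[P4,P5] Q2=[P2]
t=25-28: P4@Q1 runs 3, rem=10, I/O yield, promote→Q0. Q0=[P4] Q1=[P5] Q2=[P2]
t=28-30: P4@Q0 runs 2, rem=8, quantum used, demote→Q1. Q0=[] Q1=[P5,P4] Q2=[P2]
t=30-35: P5@Q1 runs 5, rem=0, completes. Q0=[] Q1=[P4] Q2=[P2]
t=35-38: P4@Q1 runs 3, rem=5, I/O yield, promote→Q0. Q0=[P4] Q1=[] Q2=[P2]
t=38-40: P4@Q0 runs 2, rem=3, quantum used, demote→Q1. Q0=[] Q1=[P4] Q2=[P2]
t=40-43: P4@Q1 runs 3, rem=0, completes. Q0=[] Q1=[] Q2=[P2]
t=43-50: P2@Q2 runs 7, rem=0, completes. Q0=[] Q1=[] Q2=[]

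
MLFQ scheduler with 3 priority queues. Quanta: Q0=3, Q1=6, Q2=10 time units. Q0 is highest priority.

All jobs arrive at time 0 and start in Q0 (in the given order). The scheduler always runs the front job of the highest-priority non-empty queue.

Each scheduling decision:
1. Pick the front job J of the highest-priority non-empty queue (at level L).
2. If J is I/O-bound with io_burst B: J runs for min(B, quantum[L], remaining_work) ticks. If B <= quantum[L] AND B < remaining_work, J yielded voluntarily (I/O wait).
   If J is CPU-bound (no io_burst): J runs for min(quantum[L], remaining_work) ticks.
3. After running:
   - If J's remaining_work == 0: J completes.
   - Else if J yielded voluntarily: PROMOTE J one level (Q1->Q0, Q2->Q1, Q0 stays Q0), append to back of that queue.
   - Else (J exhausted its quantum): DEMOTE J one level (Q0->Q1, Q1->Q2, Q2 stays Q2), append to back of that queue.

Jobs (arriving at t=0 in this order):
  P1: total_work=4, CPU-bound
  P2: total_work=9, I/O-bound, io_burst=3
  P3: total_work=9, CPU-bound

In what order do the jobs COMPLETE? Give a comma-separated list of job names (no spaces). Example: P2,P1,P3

t=0-3: P1@Q0 runs 3, rem=1, quantum used, demote→Q1. Q0=[P2,P3] Q1=[P1] Q2=[]
t=3-6: P2@Q0 runs 3, rem=6, I/O yield, promote→Q0. Q0=[P3,P2] Q1=[P1] Q2=[]
t=6-9: P3@Q0 runs 3, rem=6, quantum used, demote→Q1. Q0=[P2] Q1=[P1,P3] Q2=[]
t=9-12: P2@Q0 runs 3, rem=3, I/O yield, promote→Q0. Q0=[P2] Q1=[P1,P3] Q2=[]
t=12-15: P2@Q0 runs 3, rem=0, completes. Q0=[] Q1=[P1,P3] Q2=[]
t=15-16: P1@Q1 runs 1, rem=0, completes. Q0=[] Q1=[P3] Q2=[]
t=16-22: P3@Q1 runs 6, rem=0, completes. Q0=[] Q1=[] Q2=[]

Answer: P2,P1,P3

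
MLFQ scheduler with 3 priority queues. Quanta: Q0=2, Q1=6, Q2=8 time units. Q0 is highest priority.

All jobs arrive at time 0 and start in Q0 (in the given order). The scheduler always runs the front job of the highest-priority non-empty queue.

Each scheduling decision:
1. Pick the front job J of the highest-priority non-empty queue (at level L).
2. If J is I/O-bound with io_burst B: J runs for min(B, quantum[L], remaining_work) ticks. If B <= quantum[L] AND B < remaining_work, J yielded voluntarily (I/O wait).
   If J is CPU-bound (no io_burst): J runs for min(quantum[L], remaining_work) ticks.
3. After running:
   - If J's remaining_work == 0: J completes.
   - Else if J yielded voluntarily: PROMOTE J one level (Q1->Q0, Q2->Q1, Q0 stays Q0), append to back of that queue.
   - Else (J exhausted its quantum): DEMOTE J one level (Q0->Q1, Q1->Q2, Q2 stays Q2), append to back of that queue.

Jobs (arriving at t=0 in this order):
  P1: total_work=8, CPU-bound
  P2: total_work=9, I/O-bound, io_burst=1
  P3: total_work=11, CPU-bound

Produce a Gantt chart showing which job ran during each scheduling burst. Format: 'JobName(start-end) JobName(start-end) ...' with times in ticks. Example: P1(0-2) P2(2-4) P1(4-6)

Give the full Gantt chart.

t=0-2: P1@Q0 runs 2, rem=6, quantum used, demote→Q1. Q0=[P2,P3] Q1=[P1] Q2=[]
t=2-3: P2@Q0 runs 1, rem=8, I/O yield, promote→Q0. Q0=[P3,P2] Q1=[P1] Q2=[]
t=3-5: P3@Q0 runs 2, rem=9, quantum used, demote→Q1. Q0=[P2] Q1=[P1,P3] Q2=[]
t=5-6: P2@Q0 runs 1, rem=7, I/O yield, promote→Q0. Q0=[P2] Q1=[P1,P3] Q2=[]
t=6-7: P2@Q0 runs 1, rem=6, I/O yield, promote→Q0. Q0=[P2] Q1=[P1,P3] Q2=[]
t=7-8: P2@Q0 runs 1, rem=5, I/O yield, promote→Q0. Q0=[P2] Q1=[P1,P3] Q2=[]
t=8-9: P2@Q0 runs 1, rem=4, I/O yield, promote→Q0. Q0=[P2] Q1=[P1,P3] Q2=[]
t=9-10: P2@Q0 runs 1, rem=3, I/O yield, promote→Q0. Q0=[P2] Q1=[P1,P3] Q2=[]
t=10-11: P2@Q0 runs 1, rem=2, I/O yield, promote→Q0. Q0=[P2] Q1=[P1,P3] Q2=[]
t=11-12: P2@Q0 runs 1, rem=1, I/O yield, promote→Q0. Q0=[P2] Q1=[P1,P3] Q2=[]
t=12-13: P2@Q0 runs 1, rem=0, completes. Q0=[] Q1=[P1,P3] Q2=[]
t=13-19: P1@Q1 runs 6, rem=0, completes. Q0=[] Q1=[P3] Q2=[]
t=19-25: P3@Q1 runs 6, rem=3, quantum used, demote→Q2. Q0=[] Q1=[] Q2=[P3]
t=25-28: P3@Q2 runs 3, rem=0, completes. Q0=[] Q1=[] Q2=[]

Answer: P1(0-2) P2(2-3) P3(3-5) P2(5-6) P2(6-7) P2(7-8) P2(8-9) P2(9-10) P2(10-11) P2(11-12) P2(12-13) P1(13-19) P3(19-25) P3(25-28)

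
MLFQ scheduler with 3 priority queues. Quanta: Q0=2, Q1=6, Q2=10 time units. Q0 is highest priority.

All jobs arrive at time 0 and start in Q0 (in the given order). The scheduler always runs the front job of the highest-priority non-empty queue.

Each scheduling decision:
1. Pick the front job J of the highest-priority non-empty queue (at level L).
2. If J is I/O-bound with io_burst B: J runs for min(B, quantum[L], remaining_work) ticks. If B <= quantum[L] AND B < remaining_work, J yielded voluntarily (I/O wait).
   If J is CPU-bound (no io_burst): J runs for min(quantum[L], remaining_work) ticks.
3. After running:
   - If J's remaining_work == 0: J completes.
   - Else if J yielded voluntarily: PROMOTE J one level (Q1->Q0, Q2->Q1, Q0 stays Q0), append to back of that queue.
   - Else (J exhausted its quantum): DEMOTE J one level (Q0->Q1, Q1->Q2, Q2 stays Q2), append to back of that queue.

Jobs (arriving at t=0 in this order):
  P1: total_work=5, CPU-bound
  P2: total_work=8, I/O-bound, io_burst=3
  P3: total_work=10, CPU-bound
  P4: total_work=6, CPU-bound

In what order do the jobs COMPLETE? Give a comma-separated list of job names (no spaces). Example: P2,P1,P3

Answer: P1,P4,P2,P3

Derivation:
t=0-2: P1@Q0 runs 2, rem=3, quantum used, demote→Q1. Q0=[P2,P3,P4] Q1=[P1] Q2=[]
t=2-4: P2@Q0 runs 2, rem=6, quantum used, demote→Q1. Q0=[P3,P4] Q1=[P1,P2] Q2=[]
t=4-6: P3@Q0 runs 2, rem=8, quantum used, demote→Q1. Q0=[P4] Q1=[P1,P2,P3] Q2=[]
t=6-8: P4@Q0 runs 2, rem=4, quantum used, demote→Q1. Q0=[] Q1=[P1,P2,P3,P4] Q2=[]
t=8-11: P1@Q1 runs 3, rem=0, completes. Q0=[] Q1=[P2,P3,P4] Q2=[]
t=11-14: P2@Q1 runs 3, rem=3, I/O yield, promote→Q0. Q0=[P2] Q1=[P3,P4] Q2=[]
t=14-16: P2@Q0 runs 2, rem=1, quantum used, demote→Q1. Q0=[] Q1=[P3,P4,P2] Q2=[]
t=16-22: P3@Q1 runs 6, rem=2, quantum used, demote→Q2. Q0=[] Q1=[P4,P2] Q2=[P3]
t=22-26: P4@Q1 runs 4, rem=0, completes. Q0=[] Q1=[P2] Q2=[P3]
t=26-27: P2@Q1 runs 1, rem=0, completes. Q0=[] Q1=[] Q2=[P3]
t=27-29: P3@Q2 runs 2, rem=0, completes. Q0=[] Q1=[] Q2=[]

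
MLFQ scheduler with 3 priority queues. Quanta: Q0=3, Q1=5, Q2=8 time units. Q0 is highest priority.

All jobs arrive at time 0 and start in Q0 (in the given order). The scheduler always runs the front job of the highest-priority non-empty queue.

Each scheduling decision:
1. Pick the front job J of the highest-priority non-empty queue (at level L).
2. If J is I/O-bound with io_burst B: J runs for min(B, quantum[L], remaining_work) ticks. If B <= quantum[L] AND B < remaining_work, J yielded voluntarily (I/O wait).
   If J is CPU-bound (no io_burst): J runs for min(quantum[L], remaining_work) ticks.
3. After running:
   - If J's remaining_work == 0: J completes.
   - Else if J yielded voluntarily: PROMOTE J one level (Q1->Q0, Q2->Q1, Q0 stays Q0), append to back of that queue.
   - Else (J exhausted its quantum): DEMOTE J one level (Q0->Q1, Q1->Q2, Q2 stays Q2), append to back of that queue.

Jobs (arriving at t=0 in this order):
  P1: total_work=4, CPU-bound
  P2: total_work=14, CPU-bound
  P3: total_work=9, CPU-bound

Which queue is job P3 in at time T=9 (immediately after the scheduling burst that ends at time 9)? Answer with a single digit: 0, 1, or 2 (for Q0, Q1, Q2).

t=0-3: P1@Q0 runs 3, rem=1, quantum used, demote→Q1. Q0=[P2,P3] Q1=[P1] Q2=[]
t=3-6: P2@Q0 runs 3, rem=11, quantum used, demote→Q1. Q0=[P3] Q1=[P1,P2] Q2=[]
t=6-9: P3@Q0 runs 3, rem=6, quantum used, demote→Q1. Q0=[] Q1=[P1,P2,P3] Q2=[]
t=9-10: P1@Q1 runs 1, rem=0, completes. Q0=[] Q1=[P2,P3] Q2=[]
t=10-15: P2@Q1 runs 5, rem=6, quantum used, demote→Q2. Q0=[] Q1=[P3] Q2=[P2]
t=15-20: P3@Q1 runs 5, rem=1, quantum used, demote→Q2. Q0=[] Q1=[] Q2=[P2,P3]
t=20-26: P2@Q2 runs 6, rem=0, completes. Q0=[] Q1=[] Q2=[P3]
t=26-27: P3@Q2 runs 1, rem=0, completes. Q0=[] Q1=[] Q2=[]

Answer: 1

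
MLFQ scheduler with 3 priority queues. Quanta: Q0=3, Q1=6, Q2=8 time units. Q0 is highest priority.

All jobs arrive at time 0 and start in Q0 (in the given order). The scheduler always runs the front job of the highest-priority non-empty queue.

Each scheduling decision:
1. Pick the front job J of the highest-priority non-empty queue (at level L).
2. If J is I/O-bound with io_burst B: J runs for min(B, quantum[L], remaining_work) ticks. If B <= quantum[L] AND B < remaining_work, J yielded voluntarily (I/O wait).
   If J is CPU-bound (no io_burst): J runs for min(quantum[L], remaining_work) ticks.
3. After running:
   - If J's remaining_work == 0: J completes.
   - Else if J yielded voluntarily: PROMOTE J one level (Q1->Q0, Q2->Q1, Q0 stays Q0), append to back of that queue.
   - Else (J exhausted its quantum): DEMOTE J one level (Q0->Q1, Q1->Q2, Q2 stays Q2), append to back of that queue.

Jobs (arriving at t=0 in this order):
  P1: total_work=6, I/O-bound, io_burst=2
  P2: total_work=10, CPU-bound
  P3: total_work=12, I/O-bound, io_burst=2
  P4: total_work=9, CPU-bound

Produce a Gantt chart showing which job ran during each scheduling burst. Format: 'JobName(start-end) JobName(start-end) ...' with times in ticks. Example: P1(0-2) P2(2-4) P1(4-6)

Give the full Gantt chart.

Answer: P1(0-2) P2(2-5) P3(5-7) P4(7-10) P1(10-12) P3(12-14) P1(14-16) P3(16-18) P3(18-20) P3(20-22) P3(22-24) P2(24-30) P4(30-36) P2(36-37)

Derivation:
t=0-2: P1@Q0 runs 2, rem=4, I/O yield, promote→Q0. Q0=[P2,P3,P4,P1] Q1=[] Q2=[]
t=2-5: P2@Q0 runs 3, rem=7, quantum used, demote→Q1. Q0=[P3,P4,P1] Q1=[P2] Q2=[]
t=5-7: P3@Q0 runs 2, rem=10, I/O yield, promote→Q0. Q0=[P4,P1,P3] Q1=[P2] Q2=[]
t=7-10: P4@Q0 runs 3, rem=6, quantum used, demote→Q1. Q0=[P1,P3] Q1=[P2,P4] Q2=[]
t=10-12: P1@Q0 runs 2, rem=2, I/O yield, promote→Q0. Q0=[P3,P1] Q1=[P2,P4] Q2=[]
t=12-14: P3@Q0 runs 2, rem=8, I/O yield, promote→Q0. Q0=[P1,P3] Q1=[P2,P4] Q2=[]
t=14-16: P1@Q0 runs 2, rem=0, completes. Q0=[P3] Q1=[P2,P4] Q2=[]
t=16-18: P3@Q0 runs 2, rem=6, I/O yield, promote→Q0. Q0=[P3] Q1=[P2,P4] Q2=[]
t=18-20: P3@Q0 runs 2, rem=4, I/O yield, promote→Q0. Q0=[P3] Q1=[P2,P4] Q2=[]
t=20-22: P3@Q0 runs 2, rem=2, I/O yield, promote→Q0. Q0=[P3] Q1=[P2,P4] Q2=[]
t=22-24: P3@Q0 runs 2, rem=0, completes. Q0=[] Q1=[P2,P4] Q2=[]
t=24-30: P2@Q1 runs 6, rem=1, quantum used, demote→Q2. Q0=[] Q1=[P4] Q2=[P2]
t=30-36: P4@Q1 runs 6, rem=0, completes. Q0=[] Q1=[] Q2=[P2]
t=36-37: P2@Q2 runs 1, rem=0, completes. Q0=[] Q1=[] Q2=[]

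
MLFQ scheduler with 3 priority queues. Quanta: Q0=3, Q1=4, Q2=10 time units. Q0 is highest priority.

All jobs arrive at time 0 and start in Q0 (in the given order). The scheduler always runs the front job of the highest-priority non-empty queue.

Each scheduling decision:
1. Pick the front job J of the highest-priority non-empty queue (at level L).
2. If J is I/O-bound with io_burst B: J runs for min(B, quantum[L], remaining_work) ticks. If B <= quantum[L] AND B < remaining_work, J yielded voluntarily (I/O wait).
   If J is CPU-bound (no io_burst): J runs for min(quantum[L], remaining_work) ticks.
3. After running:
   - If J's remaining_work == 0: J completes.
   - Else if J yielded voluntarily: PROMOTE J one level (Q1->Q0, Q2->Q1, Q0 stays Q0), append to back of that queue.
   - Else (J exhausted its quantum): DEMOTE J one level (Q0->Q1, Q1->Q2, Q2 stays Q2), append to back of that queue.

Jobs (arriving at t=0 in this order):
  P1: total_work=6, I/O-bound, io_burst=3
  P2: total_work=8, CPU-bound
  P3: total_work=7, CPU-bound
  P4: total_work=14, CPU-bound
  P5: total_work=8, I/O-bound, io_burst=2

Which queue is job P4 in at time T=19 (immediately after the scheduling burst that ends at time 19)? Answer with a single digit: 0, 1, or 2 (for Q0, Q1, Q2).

t=0-3: P1@Q0 runs 3, rem=3, I/O yield, promote→Q0. Q0=[P2,P3,P4,P5,P1] Q1=[] Q2=[]
t=3-6: P2@Q0 runs 3, rem=5, quantum used, demote→Q1. Q0=[P3,P4,P5,P1] Q1=[P2] Q2=[]
t=6-9: P3@Q0 runs 3, rem=4, quantum used, demote→Q1. Q0=[P4,P5,P1] Q1=[P2,P3] Q2=[]
t=9-12: P4@Q0 runs 3, rem=11, quantum used, demote→Q1. Q0=[P5,P1] Q1=[P2,P3,P4] Q2=[]
t=12-14: P5@Q0 runs 2, rem=6, I/O yield, promote→Q0. Q0=[P1,P5] Q1=[P2,P3,P4] Q2=[]
t=14-17: P1@Q0 runs 3, rem=0, completes. Q0=[P5] Q1=[P2,P3,P4] Q2=[]
t=17-19: P5@Q0 runs 2, rem=4, I/O yield, promote→Q0. Q0=[P5] Q1=[P2,P3,P4] Q2=[]
t=19-21: P5@Q0 runs 2, rem=2, I/O yield, promote→Q0. Q0=[P5] Q1=[P2,P3,P4] Q2=[]
t=21-23: P5@Q0 runs 2, rem=0, completes. Q0=[] Q1=[P2,P3,P4] Q2=[]
t=23-27: P2@Q1 runs 4, rem=1, quantum used, demote→Q2. Q0=[] Q1=[P3,P4] Q2=[P2]
t=27-31: P3@Q1 runs 4, rem=0, completes. Q0=[] Q1=[P4] Q2=[P2]
t=31-35: P4@Q1 runs 4, rem=7, quantum used, demote→Q2. Q0=[] Q1=[] Q2=[P2,P4]
t=35-36: P2@Q2 runs 1, rem=0, completes. Q0=[] Q1=[] Q2=[P4]
t=36-43: P4@Q2 runs 7, rem=0, completes. Q0=[] Q1=[] Q2=[]

Answer: 1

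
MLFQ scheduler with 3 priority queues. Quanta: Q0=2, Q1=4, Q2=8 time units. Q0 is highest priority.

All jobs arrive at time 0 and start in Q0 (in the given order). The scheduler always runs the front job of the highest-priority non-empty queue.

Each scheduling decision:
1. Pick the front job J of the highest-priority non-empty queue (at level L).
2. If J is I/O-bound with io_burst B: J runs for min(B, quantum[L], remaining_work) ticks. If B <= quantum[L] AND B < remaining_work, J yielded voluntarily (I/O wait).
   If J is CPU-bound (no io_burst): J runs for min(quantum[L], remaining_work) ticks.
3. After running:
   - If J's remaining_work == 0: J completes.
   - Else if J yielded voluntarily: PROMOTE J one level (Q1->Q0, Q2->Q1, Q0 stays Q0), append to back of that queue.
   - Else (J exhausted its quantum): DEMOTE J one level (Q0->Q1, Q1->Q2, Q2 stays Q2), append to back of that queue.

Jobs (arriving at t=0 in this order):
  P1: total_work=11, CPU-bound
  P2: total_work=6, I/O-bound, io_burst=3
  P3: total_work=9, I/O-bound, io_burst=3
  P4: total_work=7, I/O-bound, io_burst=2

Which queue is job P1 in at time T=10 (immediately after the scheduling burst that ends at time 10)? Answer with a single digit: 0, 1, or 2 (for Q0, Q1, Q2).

Answer: 1

Derivation:
t=0-2: P1@Q0 runs 2, rem=9, quantum used, demote→Q1. Q0=[P2,P3,P4] Q1=[P1] Q2=[]
t=2-4: P2@Q0 runs 2, rem=4, quantum used, demote→Q1. Q0=[P3,P4] Q1=[P1,P2] Q2=[]
t=4-6: P3@Q0 runs 2, rem=7, quantum used, demote→Q1. Q0=[P4] Q1=[P1,P2,P3] Q2=[]
t=6-8: P4@Q0 runs 2, rem=5, I/O yield, promote→Q0. Q0=[P4] Q1=[P1,P2,P3] Q2=[]
t=8-10: P4@Q0 runs 2, rem=3, I/O yield, promote→Q0. Q0=[P4] Q1=[P1,P2,P3] Q2=[]
t=10-12: P4@Q0 runs 2, rem=1, I/O yield, promote→Q0. Q0=[P4] Q1=[P1,P2,P3] Q2=[]
t=12-13: P4@Q0 runs 1, rem=0, completes. Q0=[] Q1=[P1,P2,P3] Q2=[]
t=13-17: P1@Q1 runs 4, rem=5, quantum used, demote→Q2. Q0=[] Q1=[P2,P3] Q2=[P1]
t=17-20: P2@Q1 runs 3, rem=1, I/O yield, promote→Q0. Q0=[P2] Q1=[P3] Q2=[P1]
t=20-21: P2@Q0 runs 1, rem=0, completes. Q0=[] Q1=[P3] Q2=[P1]
t=21-24: P3@Q1 runs 3, rem=4, I/O yield, promote→Q0. Q0=[P3] Q1=[] Q2=[P1]
t=24-26: P3@Q0 runs 2, rem=2, quantum used, demote→Q1. Q0=[] Q1=[P3] Q2=[P1]
t=26-28: P3@Q1 runs 2, rem=0, completes. Q0=[] Q1=[] Q2=[P1]
t=28-33: P1@Q2 runs 5, rem=0, completes. Q0=[] Q1=[] Q2=[]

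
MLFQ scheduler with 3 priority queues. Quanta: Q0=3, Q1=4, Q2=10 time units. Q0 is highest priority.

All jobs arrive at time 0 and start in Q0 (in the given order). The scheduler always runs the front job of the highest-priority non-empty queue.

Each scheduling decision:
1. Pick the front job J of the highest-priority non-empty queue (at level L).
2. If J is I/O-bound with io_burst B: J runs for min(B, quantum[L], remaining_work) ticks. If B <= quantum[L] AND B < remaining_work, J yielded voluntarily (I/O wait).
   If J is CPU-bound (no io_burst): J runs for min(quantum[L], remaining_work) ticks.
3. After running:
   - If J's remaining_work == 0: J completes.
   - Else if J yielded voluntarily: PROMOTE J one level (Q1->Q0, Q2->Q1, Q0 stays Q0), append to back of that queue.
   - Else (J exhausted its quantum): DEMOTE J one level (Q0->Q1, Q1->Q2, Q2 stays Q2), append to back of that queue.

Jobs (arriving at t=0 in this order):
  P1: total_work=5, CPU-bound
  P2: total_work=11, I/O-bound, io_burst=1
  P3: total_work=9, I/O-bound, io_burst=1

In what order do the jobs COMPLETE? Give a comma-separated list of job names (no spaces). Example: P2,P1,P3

t=0-3: P1@Q0 runs 3, rem=2, quantum used, demote→Q1. Q0=[P2,P3] Q1=[P1] Q2=[]
t=3-4: P2@Q0 runs 1, rem=10, I/O yield, promote→Q0. Q0=[P3,P2] Q1=[P1] Q2=[]
t=4-5: P3@Q0 runs 1, rem=8, I/O yield, promote→Q0. Q0=[P2,P3] Q1=[P1] Q2=[]
t=5-6: P2@Q0 runs 1, rem=9, I/O yield, promote→Q0. Q0=[P3,P2] Q1=[P1] Q2=[]
t=6-7: P3@Q0 runs 1, rem=7, I/O yield, promote→Q0. Q0=[P2,P3] Q1=[P1] Q2=[]
t=7-8: P2@Q0 runs 1, rem=8, I/O yield, promote→Q0. Q0=[P3,P2] Q1=[P1] Q2=[]
t=8-9: P3@Q0 runs 1, rem=6, I/O yield, promote→Q0. Q0=[P2,P3] Q1=[P1] Q2=[]
t=9-10: P2@Q0 runs 1, rem=7, I/O yield, promote→Q0. Q0=[P3,P2] Q1=[P1] Q2=[]
t=10-11: P3@Q0 runs 1, rem=5, I/O yield, promote→Q0. Q0=[P2,P3] Q1=[P1] Q2=[]
t=11-12: P2@Q0 runs 1, rem=6, I/O yield, promote→Q0. Q0=[P3,P2] Q1=[P1] Q2=[]
t=12-13: P3@Q0 runs 1, rem=4, I/O yield, promote→Q0. Q0=[P2,P3] Q1=[P1] Q2=[]
t=13-14: P2@Q0 runs 1, rem=5, I/O yield, promote→Q0. Q0=[P3,P2] Q1=[P1] Q2=[]
t=14-15: P3@Q0 runs 1, rem=3, I/O yield, promote→Q0. Q0=[P2,P3] Q1=[P1] Q2=[]
t=15-16: P2@Q0 runs 1, rem=4, I/O yield, promote→Q0. Q0=[P3,P2] Q1=[P1] Q2=[]
t=16-17: P3@Q0 runs 1, rem=2, I/O yield, promote→Q0. Q0=[P2,P3] Q1=[P1] Q2=[]
t=17-18: P2@Q0 runs 1, rem=3, I/O yield, promote→Q0. Q0=[P3,P2] Q1=[P1] Q2=[]
t=18-19: P3@Q0 runs 1, rem=1, I/O yield, promote→Q0. Q0=[P2,P3] Q1=[P1] Q2=[]
t=19-20: P2@Q0 runs 1, rem=2, I/O yield, promote→Q0. Q0=[P3,P2] Q1=[P1] Q2=[]
t=20-21: P3@Q0 runs 1, rem=0, completes. Q0=[P2] Q1=[P1] Q2=[]
t=21-22: P2@Q0 runs 1, rem=1, I/O yield, promote→Q0. Q0=[P2] Q1=[P1] Q2=[]
t=22-23: P2@Q0 runs 1, rem=0, completes. Q0=[] Q1=[P1] Q2=[]
t=23-25: P1@Q1 runs 2, rem=0, completes. Q0=[] Q1=[] Q2=[]

Answer: P3,P2,P1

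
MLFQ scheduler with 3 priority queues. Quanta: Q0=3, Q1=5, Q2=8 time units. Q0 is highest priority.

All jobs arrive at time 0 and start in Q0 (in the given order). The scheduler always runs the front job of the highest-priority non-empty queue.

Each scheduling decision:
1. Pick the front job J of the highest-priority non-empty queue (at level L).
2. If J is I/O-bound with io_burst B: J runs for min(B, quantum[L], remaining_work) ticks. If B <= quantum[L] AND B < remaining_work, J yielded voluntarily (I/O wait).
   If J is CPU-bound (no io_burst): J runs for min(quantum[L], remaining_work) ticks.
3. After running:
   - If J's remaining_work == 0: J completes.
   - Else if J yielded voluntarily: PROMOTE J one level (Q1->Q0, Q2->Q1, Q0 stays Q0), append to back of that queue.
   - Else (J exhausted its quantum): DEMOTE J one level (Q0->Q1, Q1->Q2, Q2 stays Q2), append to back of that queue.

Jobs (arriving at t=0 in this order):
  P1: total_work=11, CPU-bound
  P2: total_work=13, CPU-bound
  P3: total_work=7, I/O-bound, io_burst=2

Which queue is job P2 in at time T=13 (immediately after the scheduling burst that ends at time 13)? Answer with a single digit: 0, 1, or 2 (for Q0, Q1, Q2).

Answer: 1

Derivation:
t=0-3: P1@Q0 runs 3, rem=8, quantum used, demote→Q1. Q0=[P2,P3] Q1=[P1] Q2=[]
t=3-6: P2@Q0 runs 3, rem=10, quantum used, demote→Q1. Q0=[P3] Q1=[P1,P2] Q2=[]
t=6-8: P3@Q0 runs 2, rem=5, I/O yield, promote→Q0. Q0=[P3] Q1=[P1,P2] Q2=[]
t=8-10: P3@Q0 runs 2, rem=3, I/O yield, promote→Q0. Q0=[P3] Q1=[P1,P2] Q2=[]
t=10-12: P3@Q0 runs 2, rem=1, I/O yield, promote→Q0. Q0=[P3] Q1=[P1,P2] Q2=[]
t=12-13: P3@Q0 runs 1, rem=0, completes. Q0=[] Q1=[P1,P2] Q2=[]
t=13-18: P1@Q1 runs 5, rem=3, quantum used, demote→Q2. Q0=[] Q1=[P2] Q2=[P1]
t=18-23: P2@Q1 runs 5, rem=5, quantum used, demote→Q2. Q0=[] Q1=[] Q2=[P1,P2]
t=23-26: P1@Q2 runs 3, rem=0, completes. Q0=[] Q1=[] Q2=[P2]
t=26-31: P2@Q2 runs 5, rem=0, completes. Q0=[] Q1=[] Q2=[]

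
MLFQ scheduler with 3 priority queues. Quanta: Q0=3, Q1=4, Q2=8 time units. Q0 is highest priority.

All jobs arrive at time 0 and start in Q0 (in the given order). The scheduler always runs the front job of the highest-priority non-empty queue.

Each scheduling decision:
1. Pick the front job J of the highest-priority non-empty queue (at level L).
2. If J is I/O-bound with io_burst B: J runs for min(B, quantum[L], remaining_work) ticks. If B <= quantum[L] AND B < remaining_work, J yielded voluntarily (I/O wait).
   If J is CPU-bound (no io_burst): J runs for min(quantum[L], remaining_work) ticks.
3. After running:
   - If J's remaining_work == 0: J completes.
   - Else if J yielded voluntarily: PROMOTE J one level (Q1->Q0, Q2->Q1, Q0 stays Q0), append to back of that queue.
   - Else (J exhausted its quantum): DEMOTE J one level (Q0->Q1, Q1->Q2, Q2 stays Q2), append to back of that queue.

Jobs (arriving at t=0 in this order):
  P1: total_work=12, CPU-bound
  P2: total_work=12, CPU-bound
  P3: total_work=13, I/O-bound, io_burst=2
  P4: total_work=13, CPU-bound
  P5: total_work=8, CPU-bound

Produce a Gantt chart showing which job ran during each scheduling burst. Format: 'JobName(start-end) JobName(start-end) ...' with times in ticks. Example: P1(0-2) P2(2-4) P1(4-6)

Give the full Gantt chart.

t=0-3: P1@Q0 runs 3, rem=9, quantum used, demote→Q1. Q0=[P2,P3,P4,P5] Q1=[P1] Q2=[]
t=3-6: P2@Q0 runs 3, rem=9, quantum used, demote→Q1. Q0=[P3,P4,P5] Q1=[P1,P2] Q2=[]
t=6-8: P3@Q0 runs 2, rem=11, I/O yield, promote→Q0. Q0=[P4,P5,P3] Q1=[P1,P2] Q2=[]
t=8-11: P4@Q0 runs 3, rem=10, quantum used, demote→Q1. Q0=[P5,P3] Q1=[P1,P2,P4] Q2=[]
t=11-14: P5@Q0 runs 3, rem=5, quantum used, demote→Q1. Q0=[P3] Q1=[P1,P2,P4,P5] Q2=[]
t=14-16: P3@Q0 runs 2, rem=9, I/O yield, promote→Q0. Q0=[P3] Q1=[P1,P2,P4,P5] Q2=[]
t=16-18: P3@Q0 runs 2, rem=7, I/O yield, promote→Q0. Q0=[P3] Q1=[P1,P2,P4,P5] Q2=[]
t=18-20: P3@Q0 runs 2, rem=5, I/O yield, promote→Q0. Q0=[P3] Q1=[P1,P2,P4,P5] Q2=[]
t=20-22: P3@Q0 runs 2, rem=3, I/O yield, promote→Q0. Q0=[P3] Q1=[P1,P2,P4,P5] Q2=[]
t=22-24: P3@Q0 runs 2, rem=1, I/O yield, promote→Q0. Q0=[P3] Q1=[P1,P2,P4,P5] Q2=[]
t=24-25: P3@Q0 runs 1, rem=0, completes. Q0=[] Q1=[P1,P2,P4,P5] Q2=[]
t=25-29: P1@Q1 runs 4, rem=5, quantum used, demote→Q2. Q0=[] Q1=[P2,P4,P5] Q2=[P1]
t=29-33: P2@Q1 runs 4, rem=5, quantum used, demote→Q2. Q0=[] Q1=[P4,P5] Q2=[P1,P2]
t=33-37: P4@Q1 runs 4, rem=6, quantum used, demote→Q2. Q0=[] Q1=[P5] Q2=[P1,P2,P4]
t=37-41: P5@Q1 runs 4, rem=1, quantum used, demote→Q2. Q0=[] Q1=[] Q2=[P1,P2,P4,P5]
t=41-46: P1@Q2 runs 5, rem=0, completes. Q0=[] Q1=[] Q2=[P2,P4,P5]
t=46-51: P2@Q2 runs 5, rem=0, completes. Q0=[] Q1=[] Q2=[P4,P5]
t=51-57: P4@Q2 runs 6, rem=0, completes. Q0=[] Q1=[] Q2=[P5]
t=57-58: P5@Q2 runs 1, rem=0, completes. Q0=[] Q1=[] Q2=[]

Answer: P1(0-3) P2(3-6) P3(6-8) P4(8-11) P5(11-14) P3(14-16) P3(16-18) P3(18-20) P3(20-22) P3(22-24) P3(24-25) P1(25-29) P2(29-33) P4(33-37) P5(37-41) P1(41-46) P2(46-51) P4(51-57) P5(57-58)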